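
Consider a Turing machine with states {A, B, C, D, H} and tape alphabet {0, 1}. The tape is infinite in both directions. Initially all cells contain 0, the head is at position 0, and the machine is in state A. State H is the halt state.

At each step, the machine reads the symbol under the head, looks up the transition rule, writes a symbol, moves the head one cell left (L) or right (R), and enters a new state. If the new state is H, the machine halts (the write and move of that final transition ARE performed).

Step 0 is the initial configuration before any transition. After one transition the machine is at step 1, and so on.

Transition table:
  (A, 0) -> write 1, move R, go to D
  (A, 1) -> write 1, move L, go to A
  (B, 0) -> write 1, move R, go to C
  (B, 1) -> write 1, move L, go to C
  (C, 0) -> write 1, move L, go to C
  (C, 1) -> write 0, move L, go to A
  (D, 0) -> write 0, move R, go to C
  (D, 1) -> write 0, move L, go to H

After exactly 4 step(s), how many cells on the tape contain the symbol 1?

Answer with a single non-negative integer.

Step 1: in state A at pos 0, read 0 -> (A,0)->write 1,move R,goto D. Now: state=D, head=1, tape[-1..2]=0100 (head:   ^)
Step 2: in state D at pos 1, read 0 -> (D,0)->write 0,move R,goto C. Now: state=C, head=2, tape[-1..3]=01000 (head:    ^)
Step 3: in state C at pos 2, read 0 -> (C,0)->write 1,move L,goto C. Now: state=C, head=1, tape[-1..3]=01010 (head:   ^)
Step 4: in state C at pos 1, read 0 -> (C,0)->write 1,move L,goto C. Now: state=C, head=0, tape[-1..3]=01110 (head:  ^)
Cells containing 1 after step 4: {0, 1, 2} -> 3 cell(s)

Answer: 3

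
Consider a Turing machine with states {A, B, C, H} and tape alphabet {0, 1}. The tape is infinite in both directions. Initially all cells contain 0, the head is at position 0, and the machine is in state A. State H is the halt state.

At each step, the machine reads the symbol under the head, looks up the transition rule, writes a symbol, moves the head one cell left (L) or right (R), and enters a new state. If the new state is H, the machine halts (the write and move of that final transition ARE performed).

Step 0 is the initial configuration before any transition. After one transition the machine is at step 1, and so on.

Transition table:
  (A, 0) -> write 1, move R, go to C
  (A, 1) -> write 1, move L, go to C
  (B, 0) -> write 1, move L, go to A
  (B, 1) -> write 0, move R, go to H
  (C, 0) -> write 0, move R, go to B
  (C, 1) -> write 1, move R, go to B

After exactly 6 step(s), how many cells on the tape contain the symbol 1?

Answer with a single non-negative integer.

Step 1: in state A at pos 0, read 0 -> (A,0)->write 1,move R,goto C. Now: state=C, head=1, tape[-1..2]=0100 (head:   ^)
Step 2: in state C at pos 1, read 0 -> (C,0)->write 0,move R,goto B. Now: state=B, head=2, tape[-1..3]=01000 (head:    ^)
Step 3: in state B at pos 2, read 0 -> (B,0)->write 1,move L,goto A. Now: state=A, head=1, tape[-1..3]=01010 (head:   ^)
Step 4: in state A at pos 1, read 0 -> (A,0)->write 1,move R,goto C. Now: state=C, head=2, tape[-1..3]=01110 (head:    ^)
Step 5: in state C at pos 2, read 1 -> (C,1)->write 1,move R,goto B. Now: state=B, head=3, tape[-1..4]=011100 (head:     ^)
Step 6: in state B at pos 3, read 0 -> (B,0)->write 1,move L,goto A. Now: state=A, head=2, tape[-1..4]=011110 (head:    ^)
Cells containing 1 after step 6: {0, 1, 2, 3} -> 4 cell(s)

Answer: 4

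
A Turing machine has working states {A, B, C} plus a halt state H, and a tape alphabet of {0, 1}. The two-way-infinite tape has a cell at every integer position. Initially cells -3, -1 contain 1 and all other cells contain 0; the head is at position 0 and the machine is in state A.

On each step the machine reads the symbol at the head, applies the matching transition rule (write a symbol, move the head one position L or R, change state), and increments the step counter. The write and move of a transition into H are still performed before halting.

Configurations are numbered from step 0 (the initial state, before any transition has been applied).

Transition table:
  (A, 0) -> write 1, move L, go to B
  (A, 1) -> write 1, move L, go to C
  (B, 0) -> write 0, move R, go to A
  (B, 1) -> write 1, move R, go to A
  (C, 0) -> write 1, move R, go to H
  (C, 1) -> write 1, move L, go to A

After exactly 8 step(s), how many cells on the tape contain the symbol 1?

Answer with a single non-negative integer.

Answer: 4

Derivation:
Step 1: in state A at pos 0, read 0 -> (A,0)->write 1,move L,goto B. Now: state=B, head=-1, tape[-4..1]=010110 (head:    ^)
Step 2: in state B at pos -1, read 1 -> (B,1)->write 1,move R,goto A. Now: state=A, head=0, tape[-4..1]=010110 (head:     ^)
Step 3: in state A at pos 0, read 1 -> (A,1)->write 1,move L,goto C. Now: state=C, head=-1, tape[-4..1]=010110 (head:    ^)
Step 4: in state C at pos -1, read 1 -> (C,1)->write 1,move L,goto A. Now: state=A, head=-2, tape[-4..1]=010110 (head:   ^)
Step 5: in state A at pos -2, read 0 -> (A,0)->write 1,move L,goto B. Now: state=B, head=-3, tape[-4..1]=011110 (head:  ^)
Step 6: in state B at pos -3, read 1 -> (B,1)->write 1,move R,goto A. Now: state=A, head=-2, tape[-4..1]=011110 (head:   ^)
Step 7: in state A at pos -2, read 1 -> (A,1)->write 1,move L,goto C. Now: state=C, head=-3, tape[-4..1]=011110 (head:  ^)
Step 8: in state C at pos -3, read 1 -> (C,1)->write 1,move L,goto A. Now: state=A, head=-4, tape[-5..1]=0011110 (head:  ^)
Cells containing 1 after step 8: {-3, -2, -1, 0} -> 4 cell(s)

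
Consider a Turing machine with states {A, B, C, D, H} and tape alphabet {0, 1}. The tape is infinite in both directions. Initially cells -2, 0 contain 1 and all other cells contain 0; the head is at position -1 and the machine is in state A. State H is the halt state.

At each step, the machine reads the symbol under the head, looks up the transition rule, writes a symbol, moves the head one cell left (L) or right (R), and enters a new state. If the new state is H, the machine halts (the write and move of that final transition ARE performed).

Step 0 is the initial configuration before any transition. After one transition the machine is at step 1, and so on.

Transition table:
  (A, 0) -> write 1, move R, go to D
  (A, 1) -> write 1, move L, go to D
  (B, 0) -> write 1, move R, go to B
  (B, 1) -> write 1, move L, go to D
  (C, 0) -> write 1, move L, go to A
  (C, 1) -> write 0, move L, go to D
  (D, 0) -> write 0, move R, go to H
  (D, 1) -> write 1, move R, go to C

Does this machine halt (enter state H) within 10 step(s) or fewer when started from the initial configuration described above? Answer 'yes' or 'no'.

Answer: no

Derivation:
Step 1: in state A at pos -1, read 0 -> (A,0)->write 1,move R,goto D. Now: state=D, head=0, tape[-3..1]=01110 (head:    ^)
Step 2: in state D at pos 0, read 1 -> (D,1)->write 1,move R,goto C. Now: state=C, head=1, tape[-3..2]=011100 (head:     ^)
Step 3: in state C at pos 1, read 0 -> (C,0)->write 1,move L,goto A. Now: state=A, head=0, tape[-3..2]=011110 (head:    ^)
Step 4: in state A at pos 0, read 1 -> (A,1)->write 1,move L,goto D. Now: state=D, head=-1, tape[-3..2]=011110 (head:   ^)
Step 5: in state D at pos -1, read 1 -> (D,1)->write 1,move R,goto C. Now: state=C, head=0, tape[-3..2]=011110 (head:    ^)
Step 6: in state C at pos 0, read 1 -> (C,1)->write 0,move L,goto D. Now: state=D, head=-1, tape[-3..2]=011010 (head:   ^)
Step 7: in state D at pos -1, read 1 -> (D,1)->write 1,move R,goto C. Now: state=C, head=0, tape[-3..2]=011010 (head:    ^)
Step 8: in state C at pos 0, read 0 -> (C,0)->write 1,move L,goto A. Now: state=A, head=-1, tape[-3..2]=011110 (head:   ^)
Step 9: in state A at pos -1, read 1 -> (A,1)->write 1,move L,goto D. Now: state=D, head=-2, tape[-3..2]=011110 (head:  ^)
Step 10: in state D at pos -2, read 1 -> (D,1)->write 1,move R,goto C. Now: state=C, head=-1, tape[-3..2]=011110 (head:   ^)
After 10 step(s): state = C (not H) -> not halted within 10 -> no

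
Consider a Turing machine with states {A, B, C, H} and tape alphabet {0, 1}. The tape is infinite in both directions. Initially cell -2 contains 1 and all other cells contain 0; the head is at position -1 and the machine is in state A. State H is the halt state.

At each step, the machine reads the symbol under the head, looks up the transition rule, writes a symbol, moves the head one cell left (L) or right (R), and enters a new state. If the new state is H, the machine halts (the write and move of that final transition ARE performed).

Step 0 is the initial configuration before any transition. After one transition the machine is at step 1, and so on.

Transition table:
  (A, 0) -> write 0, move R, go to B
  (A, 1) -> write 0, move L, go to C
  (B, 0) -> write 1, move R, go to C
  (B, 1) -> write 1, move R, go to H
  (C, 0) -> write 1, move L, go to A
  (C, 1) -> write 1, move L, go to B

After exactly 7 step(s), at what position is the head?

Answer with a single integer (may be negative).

Answer: -4

Derivation:
Step 1: in state A at pos -1, read 0 -> (A,0)->write 0,move R,goto B. Now: state=B, head=0, tape[-3..1]=01000 (head:    ^)
Step 2: in state B at pos 0, read 0 -> (B,0)->write 1,move R,goto C. Now: state=C, head=1, tape[-3..2]=010100 (head:     ^)
Step 3: in state C at pos 1, read 0 -> (C,0)->write 1,move L,goto A. Now: state=A, head=0, tape[-3..2]=010110 (head:    ^)
Step 4: in state A at pos 0, read 1 -> (A,1)->write 0,move L,goto C. Now: state=C, head=-1, tape[-3..2]=010010 (head:   ^)
Step 5: in state C at pos -1, read 0 -> (C,0)->write 1,move L,goto A. Now: state=A, head=-2, tape[-3..2]=011010 (head:  ^)
Step 6: in state A at pos -2, read 1 -> (A,1)->write 0,move L,goto C. Now: state=C, head=-3, tape[-4..2]=0001010 (head:  ^)
Step 7: in state C at pos -3, read 0 -> (C,0)->write 1,move L,goto A. Now: state=A, head=-4, tape[-5..2]=00101010 (head:  ^)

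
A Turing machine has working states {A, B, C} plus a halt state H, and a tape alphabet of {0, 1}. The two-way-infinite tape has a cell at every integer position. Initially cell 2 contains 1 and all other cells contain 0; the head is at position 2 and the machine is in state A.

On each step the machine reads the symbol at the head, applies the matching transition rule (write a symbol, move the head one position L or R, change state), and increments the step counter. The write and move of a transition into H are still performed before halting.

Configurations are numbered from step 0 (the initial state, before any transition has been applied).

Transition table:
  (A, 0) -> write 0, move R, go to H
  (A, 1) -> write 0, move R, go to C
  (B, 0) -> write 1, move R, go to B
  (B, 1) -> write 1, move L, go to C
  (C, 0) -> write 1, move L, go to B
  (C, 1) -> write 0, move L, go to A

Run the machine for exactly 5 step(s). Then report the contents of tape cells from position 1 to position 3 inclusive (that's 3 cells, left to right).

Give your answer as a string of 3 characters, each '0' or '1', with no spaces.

Step 1: in state A at pos 2, read 1 -> (A,1)->write 0,move R,goto C. Now: state=C, head=3, tape[1..4]=0000 (head:   ^)
Step 2: in state C at pos 3, read 0 -> (C,0)->write 1,move L,goto B. Now: state=B, head=2, tape[1..4]=0010 (head:  ^)
Step 3: in state B at pos 2, read 0 -> (B,0)->write 1,move R,goto B. Now: state=B, head=3, tape[1..4]=0110 (head:   ^)
Step 4: in state B at pos 3, read 1 -> (B,1)->write 1,move L,goto C. Now: state=C, head=2, tape[1..4]=0110 (head:  ^)
Step 5: in state C at pos 2, read 1 -> (C,1)->write 0,move L,goto A. Now: state=A, head=1, tape[0..4]=00010 (head:  ^)

Answer: 001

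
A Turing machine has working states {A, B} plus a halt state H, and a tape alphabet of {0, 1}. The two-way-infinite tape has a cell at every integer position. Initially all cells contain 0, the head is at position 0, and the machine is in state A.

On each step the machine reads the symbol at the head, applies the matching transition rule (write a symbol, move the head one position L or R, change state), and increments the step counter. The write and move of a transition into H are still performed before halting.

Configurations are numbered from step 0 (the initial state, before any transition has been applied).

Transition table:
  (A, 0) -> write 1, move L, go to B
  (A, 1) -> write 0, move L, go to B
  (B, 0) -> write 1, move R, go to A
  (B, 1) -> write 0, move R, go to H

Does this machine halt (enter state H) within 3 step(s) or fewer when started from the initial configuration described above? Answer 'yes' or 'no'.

Step 1: in state A at pos 0, read 0 -> (A,0)->write 1,move L,goto B. Now: state=B, head=-1, tape[-2..1]=0010 (head:  ^)
Step 2: in state B at pos -1, read 0 -> (B,0)->write 1,move R,goto A. Now: state=A, head=0, tape[-2..1]=0110 (head:   ^)
Step 3: in state A at pos 0, read 1 -> (A,1)->write 0,move L,goto B. Now: state=B, head=-1, tape[-2..1]=0100 (head:  ^)
After 3 step(s): state = B (not H) -> not halted within 3 -> no

Answer: no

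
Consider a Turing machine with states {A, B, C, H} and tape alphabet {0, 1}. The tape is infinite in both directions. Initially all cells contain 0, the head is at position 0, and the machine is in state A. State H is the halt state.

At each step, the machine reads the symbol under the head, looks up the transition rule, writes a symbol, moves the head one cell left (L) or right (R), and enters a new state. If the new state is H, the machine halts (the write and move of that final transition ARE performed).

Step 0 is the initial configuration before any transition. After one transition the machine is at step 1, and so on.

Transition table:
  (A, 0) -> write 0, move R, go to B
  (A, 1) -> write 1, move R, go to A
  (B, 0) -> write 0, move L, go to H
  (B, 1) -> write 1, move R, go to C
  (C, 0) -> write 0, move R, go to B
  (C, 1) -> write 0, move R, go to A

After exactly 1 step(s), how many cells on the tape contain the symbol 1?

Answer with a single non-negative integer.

Answer: 0

Derivation:
Step 1: in state A at pos 0, read 0 -> (A,0)->write 0,move R,goto B. Now: state=B, head=1, tape[-1..2]=0000 (head:   ^)
No cell contains 1 after step 1 -> 0 cell(s)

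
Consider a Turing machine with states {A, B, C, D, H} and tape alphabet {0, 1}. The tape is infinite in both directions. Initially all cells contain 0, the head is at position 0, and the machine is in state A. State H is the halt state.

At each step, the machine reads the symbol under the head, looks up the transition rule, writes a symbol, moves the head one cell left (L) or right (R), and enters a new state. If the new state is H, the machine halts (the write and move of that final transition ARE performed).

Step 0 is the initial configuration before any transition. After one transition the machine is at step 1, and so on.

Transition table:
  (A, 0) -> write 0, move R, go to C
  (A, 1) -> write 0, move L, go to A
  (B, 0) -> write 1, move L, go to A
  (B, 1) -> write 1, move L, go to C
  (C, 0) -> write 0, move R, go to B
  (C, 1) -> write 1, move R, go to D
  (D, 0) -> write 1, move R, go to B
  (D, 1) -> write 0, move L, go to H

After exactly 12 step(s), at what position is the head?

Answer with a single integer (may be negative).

Answer: 2

Derivation:
Step 1: in state A at pos 0, read 0 -> (A,0)->write 0,move R,goto C. Now: state=C, head=1, tape[-1..2]=0000 (head:   ^)
Step 2: in state C at pos 1, read 0 -> (C,0)->write 0,move R,goto B. Now: state=B, head=2, tape[-1..3]=00000 (head:    ^)
Step 3: in state B at pos 2, read 0 -> (B,0)->write 1,move L,goto A. Now: state=A, head=1, tape[-1..3]=00010 (head:   ^)
Step 4: in state A at pos 1, read 0 -> (A,0)->write 0,move R,goto C. Now: state=C, head=2, tape[-1..3]=00010 (head:    ^)
Step 5: in state C at pos 2, read 1 -> (C,1)->write 1,move R,goto D. Now: state=D, head=3, tape[-1..4]=000100 (head:     ^)
Step 6: in state D at pos 3, read 0 -> (D,0)->write 1,move R,goto B. Now: state=B, head=4, tape[-1..5]=0001100 (head:      ^)
Step 7: in state B at pos 4, read 0 -> (B,0)->write 1,move L,goto A. Now: state=A, head=3, tape[-1..5]=0001110 (head:     ^)
Step 8: in state A at pos 3, read 1 -> (A,1)->write 0,move L,goto A. Now: state=A, head=2, tape[-1..5]=0001010 (head:    ^)
Step 9: in state A at pos 2, read 1 -> (A,1)->write 0,move L,goto A. Now: state=A, head=1, tape[-1..5]=0000010 (head:   ^)
Step 10: in state A at pos 1, read 0 -> (A,0)->write 0,move R,goto C. Now: state=C, head=2, tape[-1..5]=0000010 (head:    ^)
Step 11: in state C at pos 2, read 0 -> (C,0)->write 0,move R,goto B. Now: state=B, head=3, tape[-1..5]=0000010 (head:     ^)
Step 12: in state B at pos 3, read 0 -> (B,0)->write 1,move L,goto A. Now: state=A, head=2, tape[-1..5]=0000110 (head:    ^)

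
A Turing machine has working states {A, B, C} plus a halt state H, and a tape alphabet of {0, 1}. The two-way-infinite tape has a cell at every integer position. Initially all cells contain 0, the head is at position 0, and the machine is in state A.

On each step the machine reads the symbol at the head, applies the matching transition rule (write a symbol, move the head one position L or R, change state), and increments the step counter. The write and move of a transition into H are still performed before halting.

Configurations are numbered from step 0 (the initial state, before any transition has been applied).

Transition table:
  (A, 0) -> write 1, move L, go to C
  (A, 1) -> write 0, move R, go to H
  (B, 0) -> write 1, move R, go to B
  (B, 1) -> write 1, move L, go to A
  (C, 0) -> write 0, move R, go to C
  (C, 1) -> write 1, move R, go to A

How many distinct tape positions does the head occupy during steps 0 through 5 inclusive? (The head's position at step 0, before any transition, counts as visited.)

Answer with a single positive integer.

Step 1: in state A at pos 0, read 0 -> (A,0)->write 1,move L,goto C. Now: state=C, head=-1, tape[-2..1]=0010 (head:  ^)
Step 2: in state C at pos -1, read 0 -> (C,0)->write 0,move R,goto C. Now: state=C, head=0, tape[-2..1]=0010 (head:   ^)
Step 3: in state C at pos 0, read 1 -> (C,1)->write 1,move R,goto A. Now: state=A, head=1, tape[-2..2]=00100 (head:    ^)
Step 4: in state A at pos 1, read 0 -> (A,0)->write 1,move L,goto C. Now: state=C, head=0, tape[-2..2]=00110 (head:   ^)
Step 5: in state C at pos 0, read 1 -> (C,1)->write 1,move R,goto A. Now: state=A, head=1, tape[-2..2]=00110 (head:    ^)
Head positions at steps 0..5: starting at 0, distinct positions visited = {-1, 0, 1} -> 3 position(s)

Answer: 3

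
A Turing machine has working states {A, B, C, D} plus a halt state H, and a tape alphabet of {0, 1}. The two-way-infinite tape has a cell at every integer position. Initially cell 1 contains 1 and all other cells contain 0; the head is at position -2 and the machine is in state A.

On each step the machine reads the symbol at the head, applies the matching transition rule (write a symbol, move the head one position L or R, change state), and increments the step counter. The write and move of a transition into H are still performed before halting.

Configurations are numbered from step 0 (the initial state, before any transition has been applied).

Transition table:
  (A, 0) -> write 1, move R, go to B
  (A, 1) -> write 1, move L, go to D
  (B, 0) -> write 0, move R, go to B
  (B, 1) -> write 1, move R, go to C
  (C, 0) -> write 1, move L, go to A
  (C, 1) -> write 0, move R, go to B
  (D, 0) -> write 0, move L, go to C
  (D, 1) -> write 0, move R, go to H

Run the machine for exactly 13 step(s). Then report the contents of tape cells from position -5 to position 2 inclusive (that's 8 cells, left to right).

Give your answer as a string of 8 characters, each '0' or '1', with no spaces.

Step 1: in state A at pos -2, read 0 -> (A,0)->write 1,move R,goto B. Now: state=B, head=-1, tape[-3..2]=010010 (head:   ^)
Step 2: in state B at pos -1, read 0 -> (B,0)->write 0,move R,goto B. Now: state=B, head=0, tape[-3..2]=010010 (head:    ^)
Step 3: in state B at pos 0, read 0 -> (B,0)->write 0,move R,goto B. Now: state=B, head=1, tape[-3..2]=010010 (head:     ^)
Step 4: in state B at pos 1, read 1 -> (B,1)->write 1,move R,goto C. Now: state=C, head=2, tape[-3..3]=0100100 (head:      ^)
Step 5: in state C at pos 2, read 0 -> (C,0)->write 1,move L,goto A. Now: state=A, head=1, tape[-3..3]=0100110 (head:     ^)
Step 6: in state A at pos 1, read 1 -> (A,1)->write 1,move L,goto D. Now: state=D, head=0, tape[-3..3]=0100110 (head:    ^)
Step 7: in state D at pos 0, read 0 -> (D,0)->write 0,move L,goto C. Now: state=C, head=-1, tape[-3..3]=0100110 (head:   ^)
Step 8: in state C at pos -1, read 0 -> (C,0)->write 1,move L,goto A. Now: state=A, head=-2, tape[-3..3]=0110110 (head:  ^)
Step 9: in state A at pos -2, read 1 -> (A,1)->write 1,move L,goto D. Now: state=D, head=-3, tape[-4..3]=00110110 (head:  ^)
Step 10: in state D at pos -3, read 0 -> (D,0)->write 0,move L,goto C. Now: state=C, head=-4, tape[-5..3]=000110110 (head:  ^)
Step 11: in state C at pos -4, read 0 -> (C,0)->write 1,move L,goto A. Now: state=A, head=-5, tape[-6..3]=0010110110 (head:  ^)
Step 12: in state A at pos -5, read 0 -> (A,0)->write 1,move R,goto B. Now: state=B, head=-4, tape[-6..3]=0110110110 (head:   ^)
Step 13: in state B at pos -4, read 1 -> (B,1)->write 1,move R,goto C. Now: state=C, head=-3, tape[-6..3]=0110110110 (head:    ^)

Answer: 11011011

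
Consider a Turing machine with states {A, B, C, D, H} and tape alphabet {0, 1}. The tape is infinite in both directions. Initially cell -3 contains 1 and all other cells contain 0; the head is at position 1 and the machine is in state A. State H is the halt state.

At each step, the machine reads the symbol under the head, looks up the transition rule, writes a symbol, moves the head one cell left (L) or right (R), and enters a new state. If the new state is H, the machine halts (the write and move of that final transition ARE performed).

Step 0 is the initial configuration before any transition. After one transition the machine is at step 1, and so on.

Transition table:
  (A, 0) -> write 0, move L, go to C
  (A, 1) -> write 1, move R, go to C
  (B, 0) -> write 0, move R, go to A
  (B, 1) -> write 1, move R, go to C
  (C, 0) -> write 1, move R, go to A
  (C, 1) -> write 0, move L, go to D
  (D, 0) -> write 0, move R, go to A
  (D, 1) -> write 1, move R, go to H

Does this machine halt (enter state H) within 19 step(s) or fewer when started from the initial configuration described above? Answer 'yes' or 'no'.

Step 1: in state A at pos 1, read 0 -> (A,0)->write 0,move L,goto C. Now: state=C, head=0, tape[-4..2]=0100000 (head:     ^)
Step 2: in state C at pos 0, read 0 -> (C,0)->write 1,move R,goto A. Now: state=A, head=1, tape[-4..2]=0100100 (head:      ^)
Step 3: in state A at pos 1, read 0 -> (A,0)->write 0,move L,goto C. Now: state=C, head=0, tape[-4..2]=0100100 (head:     ^)
Step 4: in state C at pos 0, read 1 -> (C,1)->write 0,move L,goto D. Now: state=D, head=-1, tape[-4..2]=0100000 (head:    ^)
Step 5: in state D at pos -1, read 0 -> (D,0)->write 0,move R,goto A. Now: state=A, head=0, tape[-4..2]=0100000 (head:     ^)
Step 6: in state A at pos 0, read 0 -> (A,0)->write 0,move L,goto C. Now: state=C, head=-1, tape[-4..2]=0100000 (head:    ^)
Step 7: in state C at pos -1, read 0 -> (C,0)->write 1,move R,goto A. Now: state=A, head=0, tape[-4..2]=0101000 (head:     ^)
Step 8: in state A at pos 0, read 0 -> (A,0)->write 0,move L,goto C. Now: state=C, head=-1, tape[-4..2]=0101000 (head:    ^)
Step 9: in state C at pos -1, read 1 -> (C,1)->write 0,move L,goto D. Now: state=D, head=-2, tape[-4..2]=0100000 (head:   ^)
Step 10: in state D at pos -2, read 0 -> (D,0)->write 0,move R,goto A. Now: state=A, head=-1, tape[-4..2]=0100000 (head:    ^)
Step 11: in state A at pos -1, read 0 -> (A,0)->write 0,move L,goto C. Now: state=C, head=-2, tape[-4..2]=0100000 (head:   ^)
Step 12: in state C at pos -2, read 0 -> (C,0)->write 1,move R,goto A. Now: state=A, head=-1, tape[-4..2]=0110000 (head:    ^)
Step 13: in state A at pos -1, read 0 -> (A,0)->write 0,move L,goto C. Now: state=C, head=-2, tape[-4..2]=0110000 (head:   ^)
Step 14: in state C at pos -2, read 1 -> (C,1)->write 0,move L,goto D. Now: state=D, head=-3, tape[-4..2]=0100000 (head:  ^)
Step 15: in state D at pos -3, read 1 -> (D,1)->write 1,move R,goto H. Now: state=H, head=-2, tape[-4..2]=0100000 (head:   ^)
State H reached at step 15; 15 <= 19 -> yes

Answer: yes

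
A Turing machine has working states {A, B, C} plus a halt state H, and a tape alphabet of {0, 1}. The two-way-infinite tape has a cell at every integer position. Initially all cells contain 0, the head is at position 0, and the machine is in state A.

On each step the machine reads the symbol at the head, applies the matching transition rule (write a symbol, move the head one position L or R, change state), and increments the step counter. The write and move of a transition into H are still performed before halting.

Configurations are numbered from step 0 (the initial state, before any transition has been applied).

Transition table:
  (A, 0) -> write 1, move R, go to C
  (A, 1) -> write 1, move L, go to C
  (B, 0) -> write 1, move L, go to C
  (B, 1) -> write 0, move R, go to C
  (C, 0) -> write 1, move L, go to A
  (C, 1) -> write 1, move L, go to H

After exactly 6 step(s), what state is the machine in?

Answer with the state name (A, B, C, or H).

Answer: H

Derivation:
Step 1: in state A at pos 0, read 0 -> (A,0)->write 1,move R,goto C. Now: state=C, head=1, tape[-1..2]=0100 (head:   ^)
Step 2: in state C at pos 1, read 0 -> (C,0)->write 1,move L,goto A. Now: state=A, head=0, tape[-1..2]=0110 (head:  ^)
Step 3: in state A at pos 0, read 1 -> (A,1)->write 1,move L,goto C. Now: state=C, head=-1, tape[-2..2]=00110 (head:  ^)
Step 4: in state C at pos -1, read 0 -> (C,0)->write 1,move L,goto A. Now: state=A, head=-2, tape[-3..2]=001110 (head:  ^)
Step 5: in state A at pos -2, read 0 -> (A,0)->write 1,move R,goto C. Now: state=C, head=-1, tape[-3..2]=011110 (head:   ^)
Step 6: in state C at pos -1, read 1 -> (C,1)->write 1,move L,goto H. Now: state=H, head=-2, tape[-3..2]=011110 (head:  ^)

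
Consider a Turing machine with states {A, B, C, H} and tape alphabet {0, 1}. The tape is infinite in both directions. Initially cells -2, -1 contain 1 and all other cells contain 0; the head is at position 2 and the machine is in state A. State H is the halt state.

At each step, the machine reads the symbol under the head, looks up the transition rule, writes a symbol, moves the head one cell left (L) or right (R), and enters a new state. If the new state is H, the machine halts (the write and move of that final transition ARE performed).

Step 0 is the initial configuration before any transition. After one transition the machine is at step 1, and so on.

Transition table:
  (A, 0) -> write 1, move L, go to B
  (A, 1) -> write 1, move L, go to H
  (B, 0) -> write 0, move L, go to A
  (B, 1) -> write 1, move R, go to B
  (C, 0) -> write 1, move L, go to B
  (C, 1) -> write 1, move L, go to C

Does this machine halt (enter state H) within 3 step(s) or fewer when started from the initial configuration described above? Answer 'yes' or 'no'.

Step 1: in state A at pos 2, read 0 -> (A,0)->write 1,move L,goto B. Now: state=B, head=1, tape[-3..3]=0110010 (head:     ^)
Step 2: in state B at pos 1, read 0 -> (B,0)->write 0,move L,goto A. Now: state=A, head=0, tape[-3..3]=0110010 (head:    ^)
Step 3: in state A at pos 0, read 0 -> (A,0)->write 1,move L,goto B. Now: state=B, head=-1, tape[-3..3]=0111010 (head:   ^)
After 3 step(s): state = B (not H) -> not halted within 3 -> no

Answer: no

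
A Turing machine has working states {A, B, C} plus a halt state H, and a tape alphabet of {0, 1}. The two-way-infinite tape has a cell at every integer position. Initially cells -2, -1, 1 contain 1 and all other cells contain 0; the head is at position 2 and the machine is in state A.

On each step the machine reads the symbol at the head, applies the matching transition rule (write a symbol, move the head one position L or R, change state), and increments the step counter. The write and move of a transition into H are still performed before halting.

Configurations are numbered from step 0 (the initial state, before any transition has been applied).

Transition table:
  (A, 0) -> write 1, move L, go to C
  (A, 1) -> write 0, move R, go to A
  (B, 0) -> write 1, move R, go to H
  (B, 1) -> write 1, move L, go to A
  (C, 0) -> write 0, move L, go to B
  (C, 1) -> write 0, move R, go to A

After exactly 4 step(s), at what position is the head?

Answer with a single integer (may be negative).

Step 1: in state A at pos 2, read 0 -> (A,0)->write 1,move L,goto C. Now: state=C, head=1, tape[-3..3]=0110110 (head:     ^)
Step 2: in state C at pos 1, read 1 -> (C,1)->write 0,move R,goto A. Now: state=A, head=2, tape[-3..3]=0110010 (head:      ^)
Step 3: in state A at pos 2, read 1 -> (A,1)->write 0,move R,goto A. Now: state=A, head=3, tape[-3..4]=01100000 (head:       ^)
Step 4: in state A at pos 3, read 0 -> (A,0)->write 1,move L,goto C. Now: state=C, head=2, tape[-3..4]=01100010 (head:      ^)

Answer: 2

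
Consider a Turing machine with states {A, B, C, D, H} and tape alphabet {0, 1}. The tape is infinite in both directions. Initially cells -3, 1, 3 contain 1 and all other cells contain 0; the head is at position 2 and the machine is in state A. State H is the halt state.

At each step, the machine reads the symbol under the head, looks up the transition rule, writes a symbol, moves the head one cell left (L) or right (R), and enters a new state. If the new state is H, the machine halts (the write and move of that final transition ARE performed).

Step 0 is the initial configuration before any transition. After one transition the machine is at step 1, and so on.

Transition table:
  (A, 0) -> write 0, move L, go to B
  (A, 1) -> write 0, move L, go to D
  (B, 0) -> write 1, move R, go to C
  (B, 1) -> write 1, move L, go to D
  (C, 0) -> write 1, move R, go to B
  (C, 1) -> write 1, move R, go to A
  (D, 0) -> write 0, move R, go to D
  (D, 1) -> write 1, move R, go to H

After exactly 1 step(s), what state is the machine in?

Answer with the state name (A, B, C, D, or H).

Step 1: in state A at pos 2, read 0 -> (A,0)->write 0,move L,goto B. Now: state=B, head=1, tape[-4..4]=010001010 (head:      ^)

Answer: B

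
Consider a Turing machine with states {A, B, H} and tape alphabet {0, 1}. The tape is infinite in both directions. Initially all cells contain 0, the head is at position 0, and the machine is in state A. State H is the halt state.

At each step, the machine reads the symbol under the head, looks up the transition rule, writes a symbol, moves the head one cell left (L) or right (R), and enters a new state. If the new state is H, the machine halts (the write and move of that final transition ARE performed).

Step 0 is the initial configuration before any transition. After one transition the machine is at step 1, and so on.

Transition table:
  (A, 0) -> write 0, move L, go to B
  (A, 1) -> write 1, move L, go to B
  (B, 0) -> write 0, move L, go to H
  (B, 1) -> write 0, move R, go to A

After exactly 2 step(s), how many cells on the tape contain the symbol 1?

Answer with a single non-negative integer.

Answer: 0

Derivation:
Step 1: in state A at pos 0, read 0 -> (A,0)->write 0,move L,goto B. Now: state=B, head=-1, tape[-2..1]=0000 (head:  ^)
Step 2: in state B at pos -1, read 0 -> (B,0)->write 0,move L,goto H. Now: state=H, head=-2, tape[-3..1]=00000 (head:  ^)
No cell contains 1 after step 2 -> 0 cell(s)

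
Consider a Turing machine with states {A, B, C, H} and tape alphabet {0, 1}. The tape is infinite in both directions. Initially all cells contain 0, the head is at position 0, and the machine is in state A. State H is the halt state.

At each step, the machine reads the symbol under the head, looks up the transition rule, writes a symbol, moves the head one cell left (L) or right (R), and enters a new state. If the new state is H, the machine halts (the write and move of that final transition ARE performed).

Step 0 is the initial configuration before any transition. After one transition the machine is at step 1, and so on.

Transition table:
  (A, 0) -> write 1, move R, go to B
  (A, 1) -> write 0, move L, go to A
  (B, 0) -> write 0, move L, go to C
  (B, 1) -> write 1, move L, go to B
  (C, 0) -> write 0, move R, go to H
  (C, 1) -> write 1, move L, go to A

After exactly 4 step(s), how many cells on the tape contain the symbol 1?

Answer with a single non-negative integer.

Step 1: in state A at pos 0, read 0 -> (A,0)->write 1,move R,goto B. Now: state=B, head=1, tape[-1..2]=0100 (head:   ^)
Step 2: in state B at pos 1, read 0 -> (B,0)->write 0,move L,goto C. Now: state=C, head=0, tape[-1..2]=0100 (head:  ^)
Step 3: in state C at pos 0, read 1 -> (C,1)->write 1,move L,goto A. Now: state=A, head=-1, tape[-2..2]=00100 (head:  ^)
Step 4: in state A at pos -1, read 0 -> (A,0)->write 1,move R,goto B. Now: state=B, head=0, tape[-2..2]=01100 (head:   ^)
Cells containing 1 after step 4: {-1, 0} -> 2 cell(s)

Answer: 2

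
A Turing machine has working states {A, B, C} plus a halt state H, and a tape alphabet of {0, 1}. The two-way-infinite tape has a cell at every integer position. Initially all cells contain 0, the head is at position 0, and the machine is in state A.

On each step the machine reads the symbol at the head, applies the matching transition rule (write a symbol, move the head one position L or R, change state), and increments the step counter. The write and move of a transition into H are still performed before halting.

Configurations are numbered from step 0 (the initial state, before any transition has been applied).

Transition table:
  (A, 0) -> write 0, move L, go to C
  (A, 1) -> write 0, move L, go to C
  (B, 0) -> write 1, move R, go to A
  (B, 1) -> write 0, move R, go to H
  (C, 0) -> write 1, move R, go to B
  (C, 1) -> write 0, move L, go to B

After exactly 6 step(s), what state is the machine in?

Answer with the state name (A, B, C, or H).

Answer: H

Derivation:
Step 1: in state A at pos 0, read 0 -> (A,0)->write 0,move L,goto C. Now: state=C, head=-1, tape[-2..1]=0000 (head:  ^)
Step 2: in state C at pos -1, read 0 -> (C,0)->write 1,move R,goto B. Now: state=B, head=0, tape[-2..1]=0100 (head:   ^)
Step 3: in state B at pos 0, read 0 -> (B,0)->write 1,move R,goto A. Now: state=A, head=1, tape[-2..2]=01100 (head:    ^)
Step 4: in state A at pos 1, read 0 -> (A,0)->write 0,move L,goto C. Now: state=C, head=0, tape[-2..2]=01100 (head:   ^)
Step 5: in state C at pos 0, read 1 -> (C,1)->write 0,move L,goto B. Now: state=B, head=-1, tape[-2..2]=01000 (head:  ^)
Step 6: in state B at pos -1, read 1 -> (B,1)->write 0,move R,goto H. Now: state=H, head=0, tape[-2..2]=00000 (head:   ^)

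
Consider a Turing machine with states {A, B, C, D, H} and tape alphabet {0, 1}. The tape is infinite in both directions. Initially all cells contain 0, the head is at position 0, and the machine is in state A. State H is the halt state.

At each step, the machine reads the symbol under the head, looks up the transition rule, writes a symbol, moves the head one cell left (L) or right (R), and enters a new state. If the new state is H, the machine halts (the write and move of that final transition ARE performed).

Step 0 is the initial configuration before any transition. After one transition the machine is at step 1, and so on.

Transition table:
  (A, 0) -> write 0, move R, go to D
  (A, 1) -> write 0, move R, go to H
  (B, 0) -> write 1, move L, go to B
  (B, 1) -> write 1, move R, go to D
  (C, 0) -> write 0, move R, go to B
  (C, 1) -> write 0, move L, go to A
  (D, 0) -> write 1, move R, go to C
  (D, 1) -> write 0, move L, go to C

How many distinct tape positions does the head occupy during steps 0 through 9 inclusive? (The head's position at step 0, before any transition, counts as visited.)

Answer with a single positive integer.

Answer: 4

Derivation:
Step 1: in state A at pos 0, read 0 -> (A,0)->write 0,move R,goto D. Now: state=D, head=1, tape[-1..2]=0000 (head:   ^)
Step 2: in state D at pos 1, read 0 -> (D,0)->write 1,move R,goto C. Now: state=C, head=2, tape[-1..3]=00100 (head:    ^)
Step 3: in state C at pos 2, read 0 -> (C,0)->write 0,move R,goto B. Now: state=B, head=3, tape[-1..4]=001000 (head:     ^)
Step 4: in state B at pos 3, read 0 -> (B,0)->write 1,move L,goto B. Now: state=B, head=2, tape[-1..4]=001010 (head:    ^)
Step 5: in state B at pos 2, read 0 -> (B,0)->write 1,move L,goto B. Now: state=B, head=1, tape[-1..4]=001110 (head:   ^)
Step 6: in state B at pos 1, read 1 -> (B,1)->write 1,move R,goto D. Now: state=D, head=2, tape[-1..4]=001110 (head:    ^)
Step 7: in state D at pos 2, read 1 -> (D,1)->write 0,move L,goto C. Now: state=C, head=1, tape[-1..4]=001010 (head:   ^)
Step 8: in state C at pos 1, read 1 -> (C,1)->write 0,move L,goto A. Now: state=A, head=0, tape[-1..4]=000010 (head:  ^)
Step 9: in state A at pos 0, read 0 -> (A,0)->write 0,move R,goto D. Now: state=D, head=1, tape[-1..4]=000010 (head:   ^)
Head positions at steps 0..9: starting at 0, distinct positions visited = {0, 1, 2, 3} -> 4 position(s)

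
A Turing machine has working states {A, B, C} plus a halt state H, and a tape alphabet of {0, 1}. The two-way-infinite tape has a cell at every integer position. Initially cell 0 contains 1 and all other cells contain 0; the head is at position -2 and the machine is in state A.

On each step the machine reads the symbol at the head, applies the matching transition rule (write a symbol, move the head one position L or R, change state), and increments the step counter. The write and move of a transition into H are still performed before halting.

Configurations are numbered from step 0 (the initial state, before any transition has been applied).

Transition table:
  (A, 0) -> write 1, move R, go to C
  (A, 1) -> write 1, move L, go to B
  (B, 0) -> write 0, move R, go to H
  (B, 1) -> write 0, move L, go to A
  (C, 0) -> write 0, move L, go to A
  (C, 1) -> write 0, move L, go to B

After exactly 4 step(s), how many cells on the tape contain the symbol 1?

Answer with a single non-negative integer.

Step 1: in state A at pos -2, read 0 -> (A,0)->write 1,move R,goto C. Now: state=C, head=-1, tape[-3..1]=01010 (head:   ^)
Step 2: in state C at pos -1, read 0 -> (C,0)->write 0,move L,goto A. Now: state=A, head=-2, tape[-3..1]=01010 (head:  ^)
Step 3: in state A at pos -2, read 1 -> (A,1)->write 1,move L,goto B. Now: state=B, head=-3, tape[-4..1]=001010 (head:  ^)
Step 4: in state B at pos -3, read 0 -> (B,0)->write 0,move R,goto H. Now: state=H, head=-2, tape[-4..1]=001010 (head:   ^)
Cells containing 1 after step 4: {-2, 0} -> 2 cell(s)

Answer: 2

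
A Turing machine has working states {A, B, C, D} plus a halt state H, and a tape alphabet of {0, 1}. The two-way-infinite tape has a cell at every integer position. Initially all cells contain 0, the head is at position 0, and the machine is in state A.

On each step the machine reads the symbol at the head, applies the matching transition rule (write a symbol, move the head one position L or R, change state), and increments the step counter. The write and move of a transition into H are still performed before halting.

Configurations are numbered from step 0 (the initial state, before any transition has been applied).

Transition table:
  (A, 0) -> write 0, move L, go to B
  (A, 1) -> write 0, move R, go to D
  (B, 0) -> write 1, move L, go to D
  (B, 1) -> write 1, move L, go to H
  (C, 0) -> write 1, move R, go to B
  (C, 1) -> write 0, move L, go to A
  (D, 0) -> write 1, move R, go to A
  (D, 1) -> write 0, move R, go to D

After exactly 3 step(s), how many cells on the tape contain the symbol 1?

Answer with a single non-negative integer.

Step 1: in state A at pos 0, read 0 -> (A,0)->write 0,move L,goto B. Now: state=B, head=-1, tape[-2..1]=0000 (head:  ^)
Step 2: in state B at pos -1, read 0 -> (B,0)->write 1,move L,goto D. Now: state=D, head=-2, tape[-3..1]=00100 (head:  ^)
Step 3: in state D at pos -2, read 0 -> (D,0)->write 1,move R,goto A. Now: state=A, head=-1, tape[-3..1]=01100 (head:   ^)
Cells containing 1 after step 3: {-2, -1} -> 2 cell(s)

Answer: 2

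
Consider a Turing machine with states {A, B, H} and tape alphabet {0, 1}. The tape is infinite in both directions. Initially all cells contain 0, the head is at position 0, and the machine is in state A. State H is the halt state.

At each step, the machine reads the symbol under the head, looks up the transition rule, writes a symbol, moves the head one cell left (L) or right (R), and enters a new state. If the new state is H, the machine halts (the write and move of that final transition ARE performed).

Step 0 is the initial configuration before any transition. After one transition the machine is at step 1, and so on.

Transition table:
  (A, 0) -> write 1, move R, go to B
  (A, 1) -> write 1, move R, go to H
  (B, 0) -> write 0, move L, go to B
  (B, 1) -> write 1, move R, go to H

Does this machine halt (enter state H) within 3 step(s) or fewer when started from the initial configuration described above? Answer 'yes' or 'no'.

Step 1: in state A at pos 0, read 0 -> (A,0)->write 1,move R,goto B. Now: state=B, head=1, tape[-1..2]=0100 (head:   ^)
Step 2: in state B at pos 1, read 0 -> (B,0)->write 0,move L,goto B. Now: state=B, head=0, tape[-1..2]=0100 (head:  ^)
Step 3: in state B at pos 0, read 1 -> (B,1)->write 1,move R,goto H. Now: state=H, head=1, tape[-1..2]=0100 (head:   ^)
State H reached at step 3; 3 <= 3 -> yes

Answer: yes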